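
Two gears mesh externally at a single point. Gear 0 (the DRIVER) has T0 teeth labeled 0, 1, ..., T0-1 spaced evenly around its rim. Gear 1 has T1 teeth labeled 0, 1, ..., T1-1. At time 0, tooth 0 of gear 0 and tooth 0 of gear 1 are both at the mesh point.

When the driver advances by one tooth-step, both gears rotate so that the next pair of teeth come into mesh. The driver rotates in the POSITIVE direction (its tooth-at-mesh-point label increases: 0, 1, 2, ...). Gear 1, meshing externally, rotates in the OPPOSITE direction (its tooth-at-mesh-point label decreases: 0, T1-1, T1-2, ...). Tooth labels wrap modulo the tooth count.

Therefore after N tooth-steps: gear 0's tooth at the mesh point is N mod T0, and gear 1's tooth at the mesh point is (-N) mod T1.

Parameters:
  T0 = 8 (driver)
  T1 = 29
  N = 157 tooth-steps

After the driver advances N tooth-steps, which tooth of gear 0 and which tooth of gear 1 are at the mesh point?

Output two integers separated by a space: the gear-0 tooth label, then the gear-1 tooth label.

Answer: 5 17

Derivation:
Gear 0 (driver, T0=8): tooth at mesh = N mod T0
  157 = 19 * 8 + 5, so 157 mod 8 = 5
  gear 0 tooth = 5
Gear 1 (driven, T1=29): tooth at mesh = (-N) mod T1
  157 = 5 * 29 + 12, so 157 mod 29 = 12
  (-157) mod 29 = (-12) mod 29 = 29 - 12 = 17
Mesh after 157 steps: gear-0 tooth 5 meets gear-1 tooth 17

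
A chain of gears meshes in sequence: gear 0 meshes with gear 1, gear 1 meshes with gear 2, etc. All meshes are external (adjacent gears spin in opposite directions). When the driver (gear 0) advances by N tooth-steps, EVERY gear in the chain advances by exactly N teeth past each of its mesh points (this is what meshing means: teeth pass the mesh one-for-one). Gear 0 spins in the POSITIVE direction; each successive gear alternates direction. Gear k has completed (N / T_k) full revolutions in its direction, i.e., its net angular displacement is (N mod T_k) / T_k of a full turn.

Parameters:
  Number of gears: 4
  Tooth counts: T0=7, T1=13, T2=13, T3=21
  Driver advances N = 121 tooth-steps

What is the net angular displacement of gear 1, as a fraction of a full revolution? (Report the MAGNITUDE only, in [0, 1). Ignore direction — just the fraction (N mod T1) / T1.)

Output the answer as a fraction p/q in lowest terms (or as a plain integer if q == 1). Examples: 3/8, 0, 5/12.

Answer: 4/13

Derivation:
Chain of 4 gears, tooth counts: [7, 13, 13, 21]
  gear 0: T0=7, direction=positive, advance = 121 mod 7 = 2 teeth = 2/7 turn
  gear 1: T1=13, direction=negative, advance = 121 mod 13 = 4 teeth = 4/13 turn
  gear 2: T2=13, direction=positive, advance = 121 mod 13 = 4 teeth = 4/13 turn
  gear 3: T3=21, direction=negative, advance = 121 mod 21 = 16 teeth = 16/21 turn
Gear 1: 121 mod 13 = 4
Fraction = 4 / 13 = 4/13 (gcd(4,13)=1) = 4/13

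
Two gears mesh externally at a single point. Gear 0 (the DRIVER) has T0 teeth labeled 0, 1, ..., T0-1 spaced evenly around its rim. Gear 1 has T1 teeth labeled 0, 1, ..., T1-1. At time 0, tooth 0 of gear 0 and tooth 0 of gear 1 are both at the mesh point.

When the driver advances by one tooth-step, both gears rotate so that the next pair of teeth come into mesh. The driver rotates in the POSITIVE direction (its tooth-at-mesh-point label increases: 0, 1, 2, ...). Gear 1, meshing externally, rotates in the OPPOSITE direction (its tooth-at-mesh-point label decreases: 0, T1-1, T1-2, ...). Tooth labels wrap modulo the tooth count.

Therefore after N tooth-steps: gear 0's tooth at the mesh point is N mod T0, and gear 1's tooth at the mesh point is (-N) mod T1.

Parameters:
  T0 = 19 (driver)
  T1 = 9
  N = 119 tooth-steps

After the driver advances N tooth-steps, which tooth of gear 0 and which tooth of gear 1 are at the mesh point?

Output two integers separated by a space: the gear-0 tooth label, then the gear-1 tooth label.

Gear 0 (driver, T0=19): tooth at mesh = N mod T0
  119 = 6 * 19 + 5, so 119 mod 19 = 5
  gear 0 tooth = 5
Gear 1 (driven, T1=9): tooth at mesh = (-N) mod T1
  119 = 13 * 9 + 2, so 119 mod 9 = 2
  (-119) mod 9 = (-2) mod 9 = 9 - 2 = 7
Mesh after 119 steps: gear-0 tooth 5 meets gear-1 tooth 7

Answer: 5 7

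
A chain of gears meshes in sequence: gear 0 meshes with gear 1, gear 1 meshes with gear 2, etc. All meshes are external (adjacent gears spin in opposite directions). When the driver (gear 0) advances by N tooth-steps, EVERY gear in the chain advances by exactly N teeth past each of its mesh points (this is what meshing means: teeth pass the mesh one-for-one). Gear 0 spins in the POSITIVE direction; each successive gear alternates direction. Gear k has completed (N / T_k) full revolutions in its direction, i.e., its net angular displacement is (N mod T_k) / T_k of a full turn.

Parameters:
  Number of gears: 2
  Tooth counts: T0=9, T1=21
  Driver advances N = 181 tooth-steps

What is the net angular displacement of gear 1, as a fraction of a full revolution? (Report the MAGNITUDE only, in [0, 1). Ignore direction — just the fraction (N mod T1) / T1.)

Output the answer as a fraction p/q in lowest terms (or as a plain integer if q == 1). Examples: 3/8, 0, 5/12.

Chain of 2 gears, tooth counts: [9, 21]
  gear 0: T0=9, direction=positive, advance = 181 mod 9 = 1 teeth = 1/9 turn
  gear 1: T1=21, direction=negative, advance = 181 mod 21 = 13 teeth = 13/21 turn
Gear 1: 181 mod 21 = 13
Fraction = 13 / 21 = 13/21 (gcd(13,21)=1) = 13/21

Answer: 13/21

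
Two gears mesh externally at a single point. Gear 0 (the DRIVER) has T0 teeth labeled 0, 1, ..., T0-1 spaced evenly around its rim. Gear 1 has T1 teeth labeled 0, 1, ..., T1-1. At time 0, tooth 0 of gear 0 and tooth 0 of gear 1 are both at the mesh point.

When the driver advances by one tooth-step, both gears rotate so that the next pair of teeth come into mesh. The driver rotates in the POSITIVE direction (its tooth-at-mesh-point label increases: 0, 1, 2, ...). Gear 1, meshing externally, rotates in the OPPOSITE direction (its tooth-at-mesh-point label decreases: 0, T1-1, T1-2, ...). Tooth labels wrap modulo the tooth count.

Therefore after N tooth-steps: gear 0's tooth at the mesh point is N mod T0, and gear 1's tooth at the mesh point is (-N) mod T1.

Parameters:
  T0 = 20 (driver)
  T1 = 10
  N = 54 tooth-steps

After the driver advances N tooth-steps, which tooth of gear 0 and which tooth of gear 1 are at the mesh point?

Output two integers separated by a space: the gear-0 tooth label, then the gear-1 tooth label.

Gear 0 (driver, T0=20): tooth at mesh = N mod T0
  54 = 2 * 20 + 14, so 54 mod 20 = 14
  gear 0 tooth = 14
Gear 1 (driven, T1=10): tooth at mesh = (-N) mod T1
  54 = 5 * 10 + 4, so 54 mod 10 = 4
  (-54) mod 10 = (-4) mod 10 = 10 - 4 = 6
Mesh after 54 steps: gear-0 tooth 14 meets gear-1 tooth 6

Answer: 14 6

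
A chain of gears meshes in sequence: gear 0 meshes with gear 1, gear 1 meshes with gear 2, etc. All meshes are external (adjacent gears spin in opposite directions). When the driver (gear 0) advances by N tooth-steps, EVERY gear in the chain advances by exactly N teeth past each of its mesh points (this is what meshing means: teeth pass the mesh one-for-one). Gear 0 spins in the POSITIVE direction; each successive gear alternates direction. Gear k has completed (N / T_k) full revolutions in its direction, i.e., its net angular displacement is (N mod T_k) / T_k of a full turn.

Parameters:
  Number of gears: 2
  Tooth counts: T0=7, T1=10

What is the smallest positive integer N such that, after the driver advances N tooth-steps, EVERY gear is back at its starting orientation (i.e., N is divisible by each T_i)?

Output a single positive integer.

Gear k returns to start when N is a multiple of T_k.
All gears at start simultaneously when N is a common multiple of [7, 10]; the smallest such N is lcm(7, 10).
Start: lcm = T0 = 7
Fold in T1=10: gcd(7, 10) = 1; lcm(7, 10) = 7 * 10 / 1 = 70 / 1 = 70
Full cycle length = 70

Answer: 70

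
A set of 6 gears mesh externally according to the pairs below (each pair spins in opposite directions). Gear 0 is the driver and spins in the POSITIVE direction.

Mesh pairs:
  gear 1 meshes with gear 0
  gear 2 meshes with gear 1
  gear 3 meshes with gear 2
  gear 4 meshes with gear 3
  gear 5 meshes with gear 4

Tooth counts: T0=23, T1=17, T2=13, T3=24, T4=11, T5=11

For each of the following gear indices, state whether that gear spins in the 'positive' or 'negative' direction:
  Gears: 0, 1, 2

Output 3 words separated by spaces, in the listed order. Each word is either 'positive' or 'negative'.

Gear 0 (driver): positive (depth 0)
  gear 1: meshes with gear 0 -> depth 1 -> negative (opposite of gear 0)
  gear 2: meshes with gear 1 -> depth 2 -> positive (opposite of gear 1)
  gear 3: meshes with gear 2 -> depth 3 -> negative (opposite of gear 2)
  gear 4: meshes with gear 3 -> depth 4 -> positive (opposite of gear 3)
  gear 5: meshes with gear 4 -> depth 5 -> negative (opposite of gear 4)
Queried indices 0, 1, 2 -> positive, negative, positive

Answer: positive negative positive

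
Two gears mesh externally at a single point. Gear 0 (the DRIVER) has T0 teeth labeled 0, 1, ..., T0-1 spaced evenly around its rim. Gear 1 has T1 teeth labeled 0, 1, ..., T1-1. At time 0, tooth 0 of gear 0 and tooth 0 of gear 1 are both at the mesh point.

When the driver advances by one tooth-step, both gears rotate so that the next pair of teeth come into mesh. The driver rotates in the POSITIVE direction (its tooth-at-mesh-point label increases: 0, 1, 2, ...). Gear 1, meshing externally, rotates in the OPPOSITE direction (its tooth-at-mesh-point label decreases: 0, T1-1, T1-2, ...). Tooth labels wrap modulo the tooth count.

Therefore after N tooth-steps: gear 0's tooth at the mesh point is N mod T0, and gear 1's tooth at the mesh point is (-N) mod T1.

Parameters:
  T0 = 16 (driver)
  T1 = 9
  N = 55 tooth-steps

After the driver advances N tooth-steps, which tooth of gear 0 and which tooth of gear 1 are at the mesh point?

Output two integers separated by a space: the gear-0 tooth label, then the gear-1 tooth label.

Gear 0 (driver, T0=16): tooth at mesh = N mod T0
  55 = 3 * 16 + 7, so 55 mod 16 = 7
  gear 0 tooth = 7
Gear 1 (driven, T1=9): tooth at mesh = (-N) mod T1
  55 = 6 * 9 + 1, so 55 mod 9 = 1
  (-55) mod 9 = (-1) mod 9 = 9 - 1 = 8
Mesh after 55 steps: gear-0 tooth 7 meets gear-1 tooth 8

Answer: 7 8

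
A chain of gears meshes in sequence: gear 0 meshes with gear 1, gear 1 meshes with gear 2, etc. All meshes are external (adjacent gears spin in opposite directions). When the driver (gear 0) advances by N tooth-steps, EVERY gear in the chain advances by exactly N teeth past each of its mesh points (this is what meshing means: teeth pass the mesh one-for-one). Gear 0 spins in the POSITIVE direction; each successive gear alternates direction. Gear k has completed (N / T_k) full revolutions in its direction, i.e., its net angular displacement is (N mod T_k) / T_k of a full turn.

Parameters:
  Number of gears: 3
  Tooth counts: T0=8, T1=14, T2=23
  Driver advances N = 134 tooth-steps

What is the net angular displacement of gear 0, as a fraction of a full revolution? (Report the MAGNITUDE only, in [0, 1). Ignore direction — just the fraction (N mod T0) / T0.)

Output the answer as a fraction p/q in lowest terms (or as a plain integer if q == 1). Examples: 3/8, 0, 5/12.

Answer: 3/4

Derivation:
Chain of 3 gears, tooth counts: [8, 14, 23]
  gear 0: T0=8, direction=positive, advance = 134 mod 8 = 6 teeth = 6/8 turn
  gear 1: T1=14, direction=negative, advance = 134 mod 14 = 8 teeth = 8/14 turn
  gear 2: T2=23, direction=positive, advance = 134 mod 23 = 19 teeth = 19/23 turn
Gear 0: 134 mod 8 = 6
Fraction = 6 / 8 = 3/4 (gcd(6,8)=2) = 3/4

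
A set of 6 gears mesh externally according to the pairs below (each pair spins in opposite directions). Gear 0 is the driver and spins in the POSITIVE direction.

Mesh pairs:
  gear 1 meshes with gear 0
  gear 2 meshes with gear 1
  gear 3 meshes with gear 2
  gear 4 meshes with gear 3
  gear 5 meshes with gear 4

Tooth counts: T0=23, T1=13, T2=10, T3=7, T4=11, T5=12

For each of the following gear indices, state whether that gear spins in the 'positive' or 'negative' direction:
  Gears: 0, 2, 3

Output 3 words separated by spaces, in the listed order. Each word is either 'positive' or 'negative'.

Answer: positive positive negative

Derivation:
Gear 0 (driver): positive (depth 0)
  gear 1: meshes with gear 0 -> depth 1 -> negative (opposite of gear 0)
  gear 2: meshes with gear 1 -> depth 2 -> positive (opposite of gear 1)
  gear 3: meshes with gear 2 -> depth 3 -> negative (opposite of gear 2)
  gear 4: meshes with gear 3 -> depth 4 -> positive (opposite of gear 3)
  gear 5: meshes with gear 4 -> depth 5 -> negative (opposite of gear 4)
Queried indices 0, 2, 3 -> positive, positive, negative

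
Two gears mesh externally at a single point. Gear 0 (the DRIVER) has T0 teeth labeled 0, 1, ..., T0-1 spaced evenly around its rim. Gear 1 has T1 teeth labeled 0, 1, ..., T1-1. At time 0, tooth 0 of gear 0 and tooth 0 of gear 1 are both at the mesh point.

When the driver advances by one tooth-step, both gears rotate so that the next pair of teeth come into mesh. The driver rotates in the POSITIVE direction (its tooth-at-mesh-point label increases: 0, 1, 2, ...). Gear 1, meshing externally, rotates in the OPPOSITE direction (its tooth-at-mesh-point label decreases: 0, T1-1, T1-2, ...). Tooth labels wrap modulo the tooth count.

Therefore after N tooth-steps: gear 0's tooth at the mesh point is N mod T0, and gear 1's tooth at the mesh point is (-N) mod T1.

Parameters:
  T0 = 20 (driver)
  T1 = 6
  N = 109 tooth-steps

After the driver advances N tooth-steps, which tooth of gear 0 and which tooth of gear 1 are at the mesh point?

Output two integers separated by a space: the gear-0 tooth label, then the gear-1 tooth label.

Gear 0 (driver, T0=20): tooth at mesh = N mod T0
  109 = 5 * 20 + 9, so 109 mod 20 = 9
  gear 0 tooth = 9
Gear 1 (driven, T1=6): tooth at mesh = (-N) mod T1
  109 = 18 * 6 + 1, so 109 mod 6 = 1
  (-109) mod 6 = (-1) mod 6 = 6 - 1 = 5
Mesh after 109 steps: gear-0 tooth 9 meets gear-1 tooth 5

Answer: 9 5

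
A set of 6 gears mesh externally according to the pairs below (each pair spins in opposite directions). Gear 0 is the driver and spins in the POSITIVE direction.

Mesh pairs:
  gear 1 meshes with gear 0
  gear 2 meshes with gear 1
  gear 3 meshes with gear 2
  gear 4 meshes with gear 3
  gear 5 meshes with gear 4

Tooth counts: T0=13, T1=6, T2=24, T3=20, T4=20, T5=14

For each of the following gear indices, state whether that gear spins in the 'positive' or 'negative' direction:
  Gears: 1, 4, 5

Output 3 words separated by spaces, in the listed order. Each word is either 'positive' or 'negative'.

Answer: negative positive negative

Derivation:
Gear 0 (driver): positive (depth 0)
  gear 1: meshes with gear 0 -> depth 1 -> negative (opposite of gear 0)
  gear 2: meshes with gear 1 -> depth 2 -> positive (opposite of gear 1)
  gear 3: meshes with gear 2 -> depth 3 -> negative (opposite of gear 2)
  gear 4: meshes with gear 3 -> depth 4 -> positive (opposite of gear 3)
  gear 5: meshes with gear 4 -> depth 5 -> negative (opposite of gear 4)
Queried indices 1, 4, 5 -> negative, positive, negative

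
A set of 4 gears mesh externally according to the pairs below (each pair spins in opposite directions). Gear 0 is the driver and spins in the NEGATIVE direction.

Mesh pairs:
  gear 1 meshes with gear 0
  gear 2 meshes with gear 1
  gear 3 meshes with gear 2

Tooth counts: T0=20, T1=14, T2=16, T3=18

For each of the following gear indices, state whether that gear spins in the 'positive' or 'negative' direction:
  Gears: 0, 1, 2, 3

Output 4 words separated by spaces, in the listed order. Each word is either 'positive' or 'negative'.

Gear 0 (driver): negative (depth 0)
  gear 1: meshes with gear 0 -> depth 1 -> positive (opposite of gear 0)
  gear 2: meshes with gear 1 -> depth 2 -> negative (opposite of gear 1)
  gear 3: meshes with gear 2 -> depth 3 -> positive (opposite of gear 2)
Queried indices 0, 1, 2, 3 -> negative, positive, negative, positive

Answer: negative positive negative positive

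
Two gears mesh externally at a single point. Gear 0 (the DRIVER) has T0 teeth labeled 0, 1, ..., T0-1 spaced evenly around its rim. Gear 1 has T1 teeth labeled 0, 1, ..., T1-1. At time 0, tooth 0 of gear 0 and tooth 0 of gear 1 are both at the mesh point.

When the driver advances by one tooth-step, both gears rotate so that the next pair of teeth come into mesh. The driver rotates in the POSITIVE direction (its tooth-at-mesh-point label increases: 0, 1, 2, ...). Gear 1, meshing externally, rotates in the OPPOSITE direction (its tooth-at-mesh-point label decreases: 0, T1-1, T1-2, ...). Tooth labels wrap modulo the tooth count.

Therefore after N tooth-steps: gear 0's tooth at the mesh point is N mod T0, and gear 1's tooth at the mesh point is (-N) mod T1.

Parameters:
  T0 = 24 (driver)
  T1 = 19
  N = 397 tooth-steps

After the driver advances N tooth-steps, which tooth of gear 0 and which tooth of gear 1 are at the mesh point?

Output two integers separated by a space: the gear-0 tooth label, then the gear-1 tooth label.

Gear 0 (driver, T0=24): tooth at mesh = N mod T0
  397 = 16 * 24 + 13, so 397 mod 24 = 13
  gear 0 tooth = 13
Gear 1 (driven, T1=19): tooth at mesh = (-N) mod T1
  397 = 20 * 19 + 17, so 397 mod 19 = 17
  (-397) mod 19 = (-17) mod 19 = 19 - 17 = 2
Mesh after 397 steps: gear-0 tooth 13 meets gear-1 tooth 2

Answer: 13 2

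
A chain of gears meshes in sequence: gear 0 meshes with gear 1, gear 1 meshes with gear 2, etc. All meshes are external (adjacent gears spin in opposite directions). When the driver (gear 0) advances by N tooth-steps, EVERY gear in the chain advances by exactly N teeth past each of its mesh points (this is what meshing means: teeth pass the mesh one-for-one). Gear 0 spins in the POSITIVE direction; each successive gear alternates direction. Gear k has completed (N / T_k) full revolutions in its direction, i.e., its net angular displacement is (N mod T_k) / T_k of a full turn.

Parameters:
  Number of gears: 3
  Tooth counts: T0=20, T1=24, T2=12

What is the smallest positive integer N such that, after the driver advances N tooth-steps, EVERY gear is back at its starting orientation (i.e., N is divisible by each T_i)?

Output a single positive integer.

Gear k returns to start when N is a multiple of T_k.
All gears at start simultaneously when N is a common multiple of [20, 24, 12]; the smallest such N is lcm(20, 24, 12).
Start: lcm = T0 = 20
Fold in T1=24: gcd(20, 24) = 4; lcm(20, 24) = 20 * 24 / 4 = 480 / 4 = 120
Fold in T2=12: gcd(120, 12) = 12; lcm(120, 12) = 120 * 12 / 12 = 1440 / 12 = 120
Full cycle length = 120

Answer: 120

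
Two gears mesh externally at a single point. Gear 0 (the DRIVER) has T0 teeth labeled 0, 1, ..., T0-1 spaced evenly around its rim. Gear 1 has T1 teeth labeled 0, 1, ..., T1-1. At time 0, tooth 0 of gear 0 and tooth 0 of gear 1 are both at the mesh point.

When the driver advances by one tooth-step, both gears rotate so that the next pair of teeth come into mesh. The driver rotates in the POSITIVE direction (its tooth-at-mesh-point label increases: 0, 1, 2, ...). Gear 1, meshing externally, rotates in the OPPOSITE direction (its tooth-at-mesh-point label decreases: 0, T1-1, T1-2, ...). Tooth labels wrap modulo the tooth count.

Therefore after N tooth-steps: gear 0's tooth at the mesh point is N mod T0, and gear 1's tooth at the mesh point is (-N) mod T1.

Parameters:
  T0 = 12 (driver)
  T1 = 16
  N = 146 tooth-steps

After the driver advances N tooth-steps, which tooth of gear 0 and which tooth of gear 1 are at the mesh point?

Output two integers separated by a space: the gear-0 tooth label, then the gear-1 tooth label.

Gear 0 (driver, T0=12): tooth at mesh = N mod T0
  146 = 12 * 12 + 2, so 146 mod 12 = 2
  gear 0 tooth = 2
Gear 1 (driven, T1=16): tooth at mesh = (-N) mod T1
  146 = 9 * 16 + 2, so 146 mod 16 = 2
  (-146) mod 16 = (-2) mod 16 = 16 - 2 = 14
Mesh after 146 steps: gear-0 tooth 2 meets gear-1 tooth 14

Answer: 2 14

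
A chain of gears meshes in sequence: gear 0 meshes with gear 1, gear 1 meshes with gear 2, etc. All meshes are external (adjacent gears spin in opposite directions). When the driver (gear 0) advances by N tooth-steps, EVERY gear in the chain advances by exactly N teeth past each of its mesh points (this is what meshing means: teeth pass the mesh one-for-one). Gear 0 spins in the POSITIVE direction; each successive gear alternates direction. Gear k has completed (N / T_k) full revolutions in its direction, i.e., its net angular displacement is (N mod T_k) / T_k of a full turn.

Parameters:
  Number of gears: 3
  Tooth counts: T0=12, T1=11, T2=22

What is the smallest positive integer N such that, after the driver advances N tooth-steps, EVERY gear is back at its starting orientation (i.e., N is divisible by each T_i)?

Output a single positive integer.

Gear k returns to start when N is a multiple of T_k.
All gears at start simultaneously when N is a common multiple of [12, 11, 22]; the smallest such N is lcm(12, 11, 22).
Start: lcm = T0 = 12
Fold in T1=11: gcd(12, 11) = 1; lcm(12, 11) = 12 * 11 / 1 = 132 / 1 = 132
Fold in T2=22: gcd(132, 22) = 22; lcm(132, 22) = 132 * 22 / 22 = 2904 / 22 = 132
Full cycle length = 132

Answer: 132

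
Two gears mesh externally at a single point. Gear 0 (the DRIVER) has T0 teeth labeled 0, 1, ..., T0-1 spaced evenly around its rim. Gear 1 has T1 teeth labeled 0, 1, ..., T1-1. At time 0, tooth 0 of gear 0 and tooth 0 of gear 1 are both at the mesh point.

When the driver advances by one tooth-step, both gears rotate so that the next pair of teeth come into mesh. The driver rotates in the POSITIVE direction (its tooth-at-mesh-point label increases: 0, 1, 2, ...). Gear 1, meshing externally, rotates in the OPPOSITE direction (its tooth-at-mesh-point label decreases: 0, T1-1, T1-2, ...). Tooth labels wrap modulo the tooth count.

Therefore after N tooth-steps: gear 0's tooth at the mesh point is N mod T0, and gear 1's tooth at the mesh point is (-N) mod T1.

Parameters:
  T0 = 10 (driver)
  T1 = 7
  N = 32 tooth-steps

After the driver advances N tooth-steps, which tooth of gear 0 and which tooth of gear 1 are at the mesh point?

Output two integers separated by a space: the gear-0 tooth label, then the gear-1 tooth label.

Gear 0 (driver, T0=10): tooth at mesh = N mod T0
  32 = 3 * 10 + 2, so 32 mod 10 = 2
  gear 0 tooth = 2
Gear 1 (driven, T1=7): tooth at mesh = (-N) mod T1
  32 = 4 * 7 + 4, so 32 mod 7 = 4
  (-32) mod 7 = (-4) mod 7 = 7 - 4 = 3
Mesh after 32 steps: gear-0 tooth 2 meets gear-1 tooth 3

Answer: 2 3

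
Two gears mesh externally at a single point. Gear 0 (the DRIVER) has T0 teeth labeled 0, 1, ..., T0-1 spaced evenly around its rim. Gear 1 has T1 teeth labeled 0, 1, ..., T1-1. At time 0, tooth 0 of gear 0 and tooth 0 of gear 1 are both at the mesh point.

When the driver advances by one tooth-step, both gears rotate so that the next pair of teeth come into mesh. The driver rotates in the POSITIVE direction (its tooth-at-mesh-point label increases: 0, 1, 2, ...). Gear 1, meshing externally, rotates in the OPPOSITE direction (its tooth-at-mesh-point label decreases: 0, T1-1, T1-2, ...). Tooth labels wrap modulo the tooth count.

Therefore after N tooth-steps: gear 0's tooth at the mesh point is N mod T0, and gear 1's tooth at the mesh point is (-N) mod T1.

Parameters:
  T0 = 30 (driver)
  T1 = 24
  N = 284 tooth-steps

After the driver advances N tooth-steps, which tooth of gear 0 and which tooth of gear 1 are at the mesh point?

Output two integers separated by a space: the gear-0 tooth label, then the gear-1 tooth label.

Gear 0 (driver, T0=30): tooth at mesh = N mod T0
  284 = 9 * 30 + 14, so 284 mod 30 = 14
  gear 0 tooth = 14
Gear 1 (driven, T1=24): tooth at mesh = (-N) mod T1
  284 = 11 * 24 + 20, so 284 mod 24 = 20
  (-284) mod 24 = (-20) mod 24 = 24 - 20 = 4
Mesh after 284 steps: gear-0 tooth 14 meets gear-1 tooth 4

Answer: 14 4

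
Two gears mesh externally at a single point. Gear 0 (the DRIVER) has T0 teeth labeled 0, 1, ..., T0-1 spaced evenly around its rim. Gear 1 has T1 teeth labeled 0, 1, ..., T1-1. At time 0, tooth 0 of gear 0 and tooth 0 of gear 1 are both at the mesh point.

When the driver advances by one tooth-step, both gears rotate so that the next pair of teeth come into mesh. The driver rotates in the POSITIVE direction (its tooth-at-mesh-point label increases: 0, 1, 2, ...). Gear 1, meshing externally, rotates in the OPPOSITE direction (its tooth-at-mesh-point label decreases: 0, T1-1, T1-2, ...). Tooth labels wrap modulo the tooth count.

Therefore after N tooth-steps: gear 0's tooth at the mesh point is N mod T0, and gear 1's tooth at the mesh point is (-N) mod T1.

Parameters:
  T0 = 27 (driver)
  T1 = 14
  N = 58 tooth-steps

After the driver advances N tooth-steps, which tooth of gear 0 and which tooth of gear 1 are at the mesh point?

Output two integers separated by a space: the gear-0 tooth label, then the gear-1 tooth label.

Gear 0 (driver, T0=27): tooth at mesh = N mod T0
  58 = 2 * 27 + 4, so 58 mod 27 = 4
  gear 0 tooth = 4
Gear 1 (driven, T1=14): tooth at mesh = (-N) mod T1
  58 = 4 * 14 + 2, so 58 mod 14 = 2
  (-58) mod 14 = (-2) mod 14 = 14 - 2 = 12
Mesh after 58 steps: gear-0 tooth 4 meets gear-1 tooth 12

Answer: 4 12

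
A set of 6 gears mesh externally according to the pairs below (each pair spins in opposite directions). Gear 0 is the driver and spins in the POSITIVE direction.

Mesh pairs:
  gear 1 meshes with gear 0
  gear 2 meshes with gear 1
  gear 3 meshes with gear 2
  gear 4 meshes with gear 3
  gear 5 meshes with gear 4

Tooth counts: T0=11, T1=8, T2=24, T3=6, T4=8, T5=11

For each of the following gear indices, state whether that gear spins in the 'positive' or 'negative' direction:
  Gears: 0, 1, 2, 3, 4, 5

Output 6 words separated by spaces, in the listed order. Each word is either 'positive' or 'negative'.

Answer: positive negative positive negative positive negative

Derivation:
Gear 0 (driver): positive (depth 0)
  gear 1: meshes with gear 0 -> depth 1 -> negative (opposite of gear 0)
  gear 2: meshes with gear 1 -> depth 2 -> positive (opposite of gear 1)
  gear 3: meshes with gear 2 -> depth 3 -> negative (opposite of gear 2)
  gear 4: meshes with gear 3 -> depth 4 -> positive (opposite of gear 3)
  gear 5: meshes with gear 4 -> depth 5 -> negative (opposite of gear 4)
Queried indices 0, 1, 2, 3, 4, 5 -> positive, negative, positive, negative, positive, negative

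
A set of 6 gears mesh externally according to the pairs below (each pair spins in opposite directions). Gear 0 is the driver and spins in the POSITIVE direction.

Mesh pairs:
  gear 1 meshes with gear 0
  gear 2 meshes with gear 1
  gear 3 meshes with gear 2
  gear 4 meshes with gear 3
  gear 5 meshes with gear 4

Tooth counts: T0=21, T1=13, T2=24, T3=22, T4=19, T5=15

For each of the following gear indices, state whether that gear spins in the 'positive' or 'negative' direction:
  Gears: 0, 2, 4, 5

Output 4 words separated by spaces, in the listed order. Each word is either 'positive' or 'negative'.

Answer: positive positive positive negative

Derivation:
Gear 0 (driver): positive (depth 0)
  gear 1: meshes with gear 0 -> depth 1 -> negative (opposite of gear 0)
  gear 2: meshes with gear 1 -> depth 2 -> positive (opposite of gear 1)
  gear 3: meshes with gear 2 -> depth 3 -> negative (opposite of gear 2)
  gear 4: meshes with gear 3 -> depth 4 -> positive (opposite of gear 3)
  gear 5: meshes with gear 4 -> depth 5 -> negative (opposite of gear 4)
Queried indices 0, 2, 4, 5 -> positive, positive, positive, negative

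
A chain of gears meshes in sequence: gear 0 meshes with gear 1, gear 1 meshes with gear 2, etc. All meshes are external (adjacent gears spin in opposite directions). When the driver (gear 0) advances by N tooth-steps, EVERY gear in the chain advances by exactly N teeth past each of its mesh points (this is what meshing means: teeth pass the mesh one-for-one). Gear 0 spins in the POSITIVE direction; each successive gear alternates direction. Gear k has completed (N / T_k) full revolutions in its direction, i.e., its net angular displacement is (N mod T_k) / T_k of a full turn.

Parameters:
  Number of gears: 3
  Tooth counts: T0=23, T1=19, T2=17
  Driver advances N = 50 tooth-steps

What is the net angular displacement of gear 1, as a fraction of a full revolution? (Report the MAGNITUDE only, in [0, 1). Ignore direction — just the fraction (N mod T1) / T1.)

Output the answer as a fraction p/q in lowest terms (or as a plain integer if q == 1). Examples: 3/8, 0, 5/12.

Answer: 12/19

Derivation:
Chain of 3 gears, tooth counts: [23, 19, 17]
  gear 0: T0=23, direction=positive, advance = 50 mod 23 = 4 teeth = 4/23 turn
  gear 1: T1=19, direction=negative, advance = 50 mod 19 = 12 teeth = 12/19 turn
  gear 2: T2=17, direction=positive, advance = 50 mod 17 = 16 teeth = 16/17 turn
Gear 1: 50 mod 19 = 12
Fraction = 12 / 19 = 12/19 (gcd(12,19)=1) = 12/19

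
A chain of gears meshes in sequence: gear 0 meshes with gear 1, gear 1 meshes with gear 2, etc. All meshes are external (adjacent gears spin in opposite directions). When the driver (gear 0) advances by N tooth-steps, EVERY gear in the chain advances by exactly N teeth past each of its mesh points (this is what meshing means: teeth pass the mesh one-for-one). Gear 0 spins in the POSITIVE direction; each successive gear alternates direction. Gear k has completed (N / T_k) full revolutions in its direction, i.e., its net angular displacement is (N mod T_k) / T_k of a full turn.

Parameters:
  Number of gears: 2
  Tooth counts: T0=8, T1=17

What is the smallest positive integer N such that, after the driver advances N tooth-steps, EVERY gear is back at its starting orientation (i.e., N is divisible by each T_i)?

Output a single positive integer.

Gear k returns to start when N is a multiple of T_k.
All gears at start simultaneously when N is a common multiple of [8, 17]; the smallest such N is lcm(8, 17).
Start: lcm = T0 = 8
Fold in T1=17: gcd(8, 17) = 1; lcm(8, 17) = 8 * 17 / 1 = 136 / 1 = 136
Full cycle length = 136

Answer: 136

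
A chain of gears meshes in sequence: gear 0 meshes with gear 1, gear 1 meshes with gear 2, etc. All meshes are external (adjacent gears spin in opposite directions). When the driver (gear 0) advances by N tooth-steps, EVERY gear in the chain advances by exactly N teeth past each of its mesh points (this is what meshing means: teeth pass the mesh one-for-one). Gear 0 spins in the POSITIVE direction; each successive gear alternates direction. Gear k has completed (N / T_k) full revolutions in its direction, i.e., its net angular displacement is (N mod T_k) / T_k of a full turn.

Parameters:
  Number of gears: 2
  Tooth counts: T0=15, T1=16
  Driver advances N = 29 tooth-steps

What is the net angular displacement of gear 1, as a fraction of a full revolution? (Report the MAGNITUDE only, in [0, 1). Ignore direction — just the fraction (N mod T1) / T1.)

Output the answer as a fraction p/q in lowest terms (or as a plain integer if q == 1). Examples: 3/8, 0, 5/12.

Chain of 2 gears, tooth counts: [15, 16]
  gear 0: T0=15, direction=positive, advance = 29 mod 15 = 14 teeth = 14/15 turn
  gear 1: T1=16, direction=negative, advance = 29 mod 16 = 13 teeth = 13/16 turn
Gear 1: 29 mod 16 = 13
Fraction = 13 / 16 = 13/16 (gcd(13,16)=1) = 13/16

Answer: 13/16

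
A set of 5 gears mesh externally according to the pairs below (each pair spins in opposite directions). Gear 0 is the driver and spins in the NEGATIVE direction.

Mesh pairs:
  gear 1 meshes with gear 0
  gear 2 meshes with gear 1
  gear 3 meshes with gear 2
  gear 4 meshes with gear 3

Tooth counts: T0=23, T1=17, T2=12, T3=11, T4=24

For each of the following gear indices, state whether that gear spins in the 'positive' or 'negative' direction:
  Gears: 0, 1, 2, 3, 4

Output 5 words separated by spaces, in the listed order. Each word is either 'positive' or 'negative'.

Answer: negative positive negative positive negative

Derivation:
Gear 0 (driver): negative (depth 0)
  gear 1: meshes with gear 0 -> depth 1 -> positive (opposite of gear 0)
  gear 2: meshes with gear 1 -> depth 2 -> negative (opposite of gear 1)
  gear 3: meshes with gear 2 -> depth 3 -> positive (opposite of gear 2)
  gear 4: meshes with gear 3 -> depth 4 -> negative (opposite of gear 3)
Queried indices 0, 1, 2, 3, 4 -> negative, positive, negative, positive, negative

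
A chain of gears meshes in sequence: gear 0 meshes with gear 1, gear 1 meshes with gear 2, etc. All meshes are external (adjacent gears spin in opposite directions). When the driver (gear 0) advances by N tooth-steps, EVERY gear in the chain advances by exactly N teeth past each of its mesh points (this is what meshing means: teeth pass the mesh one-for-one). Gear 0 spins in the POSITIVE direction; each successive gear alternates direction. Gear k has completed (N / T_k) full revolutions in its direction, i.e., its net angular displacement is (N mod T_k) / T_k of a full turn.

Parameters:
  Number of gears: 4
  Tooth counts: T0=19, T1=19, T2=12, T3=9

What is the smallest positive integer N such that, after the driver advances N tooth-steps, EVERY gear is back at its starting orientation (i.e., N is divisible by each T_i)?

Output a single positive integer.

Answer: 684

Derivation:
Gear k returns to start when N is a multiple of T_k.
All gears at start simultaneously when N is a common multiple of [19, 19, 12, 9]; the smallest such N is lcm(19, 19, 12, 9).
Start: lcm = T0 = 19
Fold in T1=19: gcd(19, 19) = 19; lcm(19, 19) = 19 * 19 / 19 = 361 / 19 = 19
Fold in T2=12: gcd(19, 12) = 1; lcm(19, 12) = 19 * 12 / 1 = 228 / 1 = 228
Fold in T3=9: gcd(228, 9) = 3; lcm(228, 9) = 228 * 9 / 3 = 2052 / 3 = 684
Full cycle length = 684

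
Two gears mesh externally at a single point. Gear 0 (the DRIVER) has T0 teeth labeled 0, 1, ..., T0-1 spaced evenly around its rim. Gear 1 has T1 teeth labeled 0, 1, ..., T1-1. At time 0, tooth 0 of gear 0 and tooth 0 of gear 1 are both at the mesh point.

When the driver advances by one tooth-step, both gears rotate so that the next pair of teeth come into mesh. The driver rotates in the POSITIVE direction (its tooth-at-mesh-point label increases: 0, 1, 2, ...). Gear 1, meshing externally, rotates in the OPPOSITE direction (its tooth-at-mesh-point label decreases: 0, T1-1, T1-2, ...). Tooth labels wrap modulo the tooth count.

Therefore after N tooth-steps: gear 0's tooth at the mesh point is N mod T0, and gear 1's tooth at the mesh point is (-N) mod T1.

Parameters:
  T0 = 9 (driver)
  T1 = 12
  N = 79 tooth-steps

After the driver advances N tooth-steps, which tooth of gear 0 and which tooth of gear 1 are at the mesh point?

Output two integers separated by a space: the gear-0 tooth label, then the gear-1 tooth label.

Answer: 7 5

Derivation:
Gear 0 (driver, T0=9): tooth at mesh = N mod T0
  79 = 8 * 9 + 7, so 79 mod 9 = 7
  gear 0 tooth = 7
Gear 1 (driven, T1=12): tooth at mesh = (-N) mod T1
  79 = 6 * 12 + 7, so 79 mod 12 = 7
  (-79) mod 12 = (-7) mod 12 = 12 - 7 = 5
Mesh after 79 steps: gear-0 tooth 7 meets gear-1 tooth 5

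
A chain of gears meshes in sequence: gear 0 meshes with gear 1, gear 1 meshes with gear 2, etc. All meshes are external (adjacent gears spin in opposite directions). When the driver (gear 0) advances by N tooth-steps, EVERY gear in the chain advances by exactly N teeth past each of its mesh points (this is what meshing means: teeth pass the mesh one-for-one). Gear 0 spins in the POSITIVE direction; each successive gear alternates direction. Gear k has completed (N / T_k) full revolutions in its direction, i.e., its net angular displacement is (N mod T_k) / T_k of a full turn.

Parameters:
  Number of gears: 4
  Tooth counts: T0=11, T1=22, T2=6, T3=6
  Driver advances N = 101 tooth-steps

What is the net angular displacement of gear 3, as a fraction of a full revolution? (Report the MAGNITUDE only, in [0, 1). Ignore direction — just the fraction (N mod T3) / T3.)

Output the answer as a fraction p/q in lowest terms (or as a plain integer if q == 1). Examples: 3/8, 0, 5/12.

Chain of 4 gears, tooth counts: [11, 22, 6, 6]
  gear 0: T0=11, direction=positive, advance = 101 mod 11 = 2 teeth = 2/11 turn
  gear 1: T1=22, direction=negative, advance = 101 mod 22 = 13 teeth = 13/22 turn
  gear 2: T2=6, direction=positive, advance = 101 mod 6 = 5 teeth = 5/6 turn
  gear 3: T3=6, direction=negative, advance = 101 mod 6 = 5 teeth = 5/6 turn
Gear 3: 101 mod 6 = 5
Fraction = 5 / 6 = 5/6 (gcd(5,6)=1) = 5/6

Answer: 5/6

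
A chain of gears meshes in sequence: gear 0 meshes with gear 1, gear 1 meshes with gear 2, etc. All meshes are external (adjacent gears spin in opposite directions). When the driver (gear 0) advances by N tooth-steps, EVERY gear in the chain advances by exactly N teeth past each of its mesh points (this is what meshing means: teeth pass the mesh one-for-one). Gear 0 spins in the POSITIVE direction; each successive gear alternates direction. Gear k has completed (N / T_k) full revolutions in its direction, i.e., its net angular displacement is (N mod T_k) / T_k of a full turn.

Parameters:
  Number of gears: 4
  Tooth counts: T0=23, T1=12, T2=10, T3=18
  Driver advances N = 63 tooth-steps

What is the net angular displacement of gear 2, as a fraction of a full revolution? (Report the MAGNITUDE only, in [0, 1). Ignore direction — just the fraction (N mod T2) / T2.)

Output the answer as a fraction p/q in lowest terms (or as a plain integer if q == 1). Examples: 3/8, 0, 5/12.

Answer: 3/10

Derivation:
Chain of 4 gears, tooth counts: [23, 12, 10, 18]
  gear 0: T0=23, direction=positive, advance = 63 mod 23 = 17 teeth = 17/23 turn
  gear 1: T1=12, direction=negative, advance = 63 mod 12 = 3 teeth = 3/12 turn
  gear 2: T2=10, direction=positive, advance = 63 mod 10 = 3 teeth = 3/10 turn
  gear 3: T3=18, direction=negative, advance = 63 mod 18 = 9 teeth = 9/18 turn
Gear 2: 63 mod 10 = 3
Fraction = 3 / 10 = 3/10 (gcd(3,10)=1) = 3/10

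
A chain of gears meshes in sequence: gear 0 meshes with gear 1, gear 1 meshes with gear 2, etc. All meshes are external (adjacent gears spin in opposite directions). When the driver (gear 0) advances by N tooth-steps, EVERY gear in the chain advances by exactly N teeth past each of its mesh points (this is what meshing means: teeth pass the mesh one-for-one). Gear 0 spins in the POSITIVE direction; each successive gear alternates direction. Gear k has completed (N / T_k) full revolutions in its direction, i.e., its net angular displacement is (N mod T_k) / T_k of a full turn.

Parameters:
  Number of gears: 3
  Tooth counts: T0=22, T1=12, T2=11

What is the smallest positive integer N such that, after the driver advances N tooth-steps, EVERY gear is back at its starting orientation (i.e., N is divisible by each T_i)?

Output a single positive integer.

Answer: 132

Derivation:
Gear k returns to start when N is a multiple of T_k.
All gears at start simultaneously when N is a common multiple of [22, 12, 11]; the smallest such N is lcm(22, 12, 11).
Start: lcm = T0 = 22
Fold in T1=12: gcd(22, 12) = 2; lcm(22, 12) = 22 * 12 / 2 = 264 / 2 = 132
Fold in T2=11: gcd(132, 11) = 11; lcm(132, 11) = 132 * 11 / 11 = 1452 / 11 = 132
Full cycle length = 132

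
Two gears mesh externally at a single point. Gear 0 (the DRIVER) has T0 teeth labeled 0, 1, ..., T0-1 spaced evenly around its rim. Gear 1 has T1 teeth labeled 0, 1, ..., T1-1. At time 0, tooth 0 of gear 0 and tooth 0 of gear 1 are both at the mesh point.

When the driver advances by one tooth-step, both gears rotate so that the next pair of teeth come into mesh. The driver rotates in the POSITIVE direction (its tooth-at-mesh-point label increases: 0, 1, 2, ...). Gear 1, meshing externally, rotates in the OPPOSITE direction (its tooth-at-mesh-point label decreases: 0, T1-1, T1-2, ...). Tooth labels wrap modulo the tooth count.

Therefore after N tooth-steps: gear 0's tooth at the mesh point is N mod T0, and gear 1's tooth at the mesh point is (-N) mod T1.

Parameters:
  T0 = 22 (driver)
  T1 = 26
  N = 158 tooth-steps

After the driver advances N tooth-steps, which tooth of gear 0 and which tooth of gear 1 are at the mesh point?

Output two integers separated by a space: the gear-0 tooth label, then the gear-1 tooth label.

Answer: 4 24

Derivation:
Gear 0 (driver, T0=22): tooth at mesh = N mod T0
  158 = 7 * 22 + 4, so 158 mod 22 = 4
  gear 0 tooth = 4
Gear 1 (driven, T1=26): tooth at mesh = (-N) mod T1
  158 = 6 * 26 + 2, so 158 mod 26 = 2
  (-158) mod 26 = (-2) mod 26 = 26 - 2 = 24
Mesh after 158 steps: gear-0 tooth 4 meets gear-1 tooth 24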